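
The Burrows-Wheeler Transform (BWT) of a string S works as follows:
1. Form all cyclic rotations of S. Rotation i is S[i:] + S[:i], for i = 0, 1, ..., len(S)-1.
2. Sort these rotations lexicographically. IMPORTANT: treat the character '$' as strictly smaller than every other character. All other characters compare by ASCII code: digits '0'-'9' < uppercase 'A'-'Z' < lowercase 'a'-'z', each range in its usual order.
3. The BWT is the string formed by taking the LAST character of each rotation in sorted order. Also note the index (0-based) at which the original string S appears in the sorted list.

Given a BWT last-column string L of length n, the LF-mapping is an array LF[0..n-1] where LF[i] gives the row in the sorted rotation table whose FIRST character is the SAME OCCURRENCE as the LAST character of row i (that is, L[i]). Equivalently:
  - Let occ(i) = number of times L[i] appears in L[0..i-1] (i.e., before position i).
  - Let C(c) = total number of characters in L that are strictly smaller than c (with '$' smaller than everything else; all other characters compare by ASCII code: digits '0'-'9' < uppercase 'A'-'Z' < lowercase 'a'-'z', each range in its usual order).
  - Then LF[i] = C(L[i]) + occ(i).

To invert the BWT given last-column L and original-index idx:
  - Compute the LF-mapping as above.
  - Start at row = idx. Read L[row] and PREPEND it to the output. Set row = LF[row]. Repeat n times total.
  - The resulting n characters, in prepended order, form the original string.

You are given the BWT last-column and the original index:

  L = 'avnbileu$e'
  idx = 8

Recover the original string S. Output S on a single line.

LF mapping: 1 9 7 2 5 6 3 8 0 4
Walk LF starting at row 8, prepending L[row]:
  step 1: row=8, L[8]='$', prepend. Next row=LF[8]=0
  step 2: row=0, L[0]='a', prepend. Next row=LF[0]=1
  step 3: row=1, L[1]='v', prepend. Next row=LF[1]=9
  step 4: row=9, L[9]='e', prepend. Next row=LF[9]=4
  step 5: row=4, L[4]='i', prepend. Next row=LF[4]=5
  step 6: row=5, L[5]='l', prepend. Next row=LF[5]=6
  step 7: row=6, L[6]='e', prepend. Next row=LF[6]=3
  step 8: row=3, L[3]='b', prepend. Next row=LF[3]=2
  step 9: row=2, L[2]='n', prepend. Next row=LF[2]=7
  step 10: row=7, L[7]='u', prepend. Next row=LF[7]=8
Reversed output: unbelieva$

Answer: unbelieva$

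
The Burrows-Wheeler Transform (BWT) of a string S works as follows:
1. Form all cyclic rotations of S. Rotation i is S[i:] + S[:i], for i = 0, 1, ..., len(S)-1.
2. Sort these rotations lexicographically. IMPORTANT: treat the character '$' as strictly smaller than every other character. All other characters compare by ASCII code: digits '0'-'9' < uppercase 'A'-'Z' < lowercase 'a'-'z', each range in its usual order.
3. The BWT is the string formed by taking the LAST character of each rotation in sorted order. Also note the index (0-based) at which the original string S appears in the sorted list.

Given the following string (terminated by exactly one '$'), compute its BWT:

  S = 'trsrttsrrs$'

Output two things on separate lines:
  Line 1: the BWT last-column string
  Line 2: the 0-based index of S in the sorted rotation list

Answer: ssrtsrtr$tr
8

Derivation:
All 11 rotations (rotation i = S[i:]+S[:i]):
  rot[0] = trsrttsrrs$
  rot[1] = rsrttsrrs$t
  rot[2] = srttsrrs$tr
  rot[3] = rttsrrs$trs
  rot[4] = ttsrrs$trsr
  rot[5] = tsrrs$trsrt
  rot[6] = srrs$trsrtt
  rot[7] = rrs$trsrtts
  rot[8] = rs$trsrttsr
  rot[9] = s$trsrttsrr
  rot[10] = $trsrttsrrs
Sorted (with $ < everything):
  sorted[0] = $trsrttsrrs  (last char: 's')
  sorted[1] = rrs$trsrtts  (last char: 's')
  sorted[2] = rs$trsrttsr  (last char: 'r')
  sorted[3] = rsrttsrrs$t  (last char: 't')
  sorted[4] = rttsrrs$trs  (last char: 's')
  sorted[5] = s$trsrttsrr  (last char: 'r')
  sorted[6] = srrs$trsrtt  (last char: 't')
  sorted[7] = srttsrrs$tr  (last char: 'r')
  sorted[8] = trsrttsrrs$  (last char: '$')
  sorted[9] = tsrrs$trsrt  (last char: 't')
  sorted[10] = ttsrrs$trsr  (last char: 'r')
Last column: ssrtsrtr$tr
Original string S is at sorted index 8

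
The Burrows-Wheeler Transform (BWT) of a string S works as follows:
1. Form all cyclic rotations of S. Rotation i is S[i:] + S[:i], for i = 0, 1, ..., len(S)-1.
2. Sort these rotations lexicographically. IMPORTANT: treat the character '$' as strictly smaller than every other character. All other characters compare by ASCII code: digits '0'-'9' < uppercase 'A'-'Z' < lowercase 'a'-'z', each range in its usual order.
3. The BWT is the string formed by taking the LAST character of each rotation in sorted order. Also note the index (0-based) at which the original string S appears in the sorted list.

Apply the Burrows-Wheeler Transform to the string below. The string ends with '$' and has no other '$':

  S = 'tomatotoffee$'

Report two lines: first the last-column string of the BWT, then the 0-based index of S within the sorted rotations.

Answer: emeffoottto$a
11

Derivation:
All 13 rotations (rotation i = S[i:]+S[:i]):
  rot[0] = tomatotoffee$
  rot[1] = omatotoffee$t
  rot[2] = matotoffee$to
  rot[3] = atotoffee$tom
  rot[4] = totoffee$toma
  rot[5] = otoffee$tomat
  rot[6] = toffee$tomato
  rot[7] = offee$tomatot
  rot[8] = ffee$tomatoto
  rot[9] = fee$tomatotof
  rot[10] = ee$tomatotoff
  rot[11] = e$tomatotoffe
  rot[12] = $tomatotoffee
Sorted (with $ < everything):
  sorted[0] = $tomatotoffee  (last char: 'e')
  sorted[1] = atotoffee$tom  (last char: 'm')
  sorted[2] = e$tomatotoffe  (last char: 'e')
  sorted[3] = ee$tomatotoff  (last char: 'f')
  sorted[4] = fee$tomatotof  (last char: 'f')
  sorted[5] = ffee$tomatoto  (last char: 'o')
  sorted[6] = matotoffee$to  (last char: 'o')
  sorted[7] = offee$tomatot  (last char: 't')
  sorted[8] = omatotoffee$t  (last char: 't')
  sorted[9] = otoffee$tomat  (last char: 't')
  sorted[10] = toffee$tomato  (last char: 'o')
  sorted[11] = tomatotoffee$  (last char: '$')
  sorted[12] = totoffee$toma  (last char: 'a')
Last column: emeffoottto$a
Original string S is at sorted index 11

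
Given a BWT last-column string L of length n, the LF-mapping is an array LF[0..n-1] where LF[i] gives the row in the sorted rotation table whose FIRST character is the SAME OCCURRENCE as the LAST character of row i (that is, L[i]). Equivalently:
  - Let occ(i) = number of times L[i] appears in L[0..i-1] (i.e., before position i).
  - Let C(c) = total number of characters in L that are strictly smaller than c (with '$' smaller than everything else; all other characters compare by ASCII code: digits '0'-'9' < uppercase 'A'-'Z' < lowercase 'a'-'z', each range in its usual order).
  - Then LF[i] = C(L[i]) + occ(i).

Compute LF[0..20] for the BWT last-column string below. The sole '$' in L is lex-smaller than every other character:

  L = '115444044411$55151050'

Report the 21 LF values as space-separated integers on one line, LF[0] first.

Answer: 4 5 16 10 11 12 1 13 14 15 6 7 0 17 18 8 19 9 2 20 3

Derivation:
Char counts: '$':1, '0':3, '1':6, '4':6, '5':5
C (first-col start): C('$')=0, C('0')=1, C('1')=4, C('4')=10, C('5')=16
L[0]='1': occ=0, LF[0]=C('1')+0=4+0=4
L[1]='1': occ=1, LF[1]=C('1')+1=4+1=5
L[2]='5': occ=0, LF[2]=C('5')+0=16+0=16
L[3]='4': occ=0, LF[3]=C('4')+0=10+0=10
L[4]='4': occ=1, LF[4]=C('4')+1=10+1=11
L[5]='4': occ=2, LF[5]=C('4')+2=10+2=12
L[6]='0': occ=0, LF[6]=C('0')+0=1+0=1
L[7]='4': occ=3, LF[7]=C('4')+3=10+3=13
L[8]='4': occ=4, LF[8]=C('4')+4=10+4=14
L[9]='4': occ=5, LF[9]=C('4')+5=10+5=15
L[10]='1': occ=2, LF[10]=C('1')+2=4+2=6
L[11]='1': occ=3, LF[11]=C('1')+3=4+3=7
L[12]='$': occ=0, LF[12]=C('$')+0=0+0=0
L[13]='5': occ=1, LF[13]=C('5')+1=16+1=17
L[14]='5': occ=2, LF[14]=C('5')+2=16+2=18
L[15]='1': occ=4, LF[15]=C('1')+4=4+4=8
L[16]='5': occ=3, LF[16]=C('5')+3=16+3=19
L[17]='1': occ=5, LF[17]=C('1')+5=4+5=9
L[18]='0': occ=1, LF[18]=C('0')+1=1+1=2
L[19]='5': occ=4, LF[19]=C('5')+4=16+4=20
L[20]='0': occ=2, LF[20]=C('0')+2=1+2=3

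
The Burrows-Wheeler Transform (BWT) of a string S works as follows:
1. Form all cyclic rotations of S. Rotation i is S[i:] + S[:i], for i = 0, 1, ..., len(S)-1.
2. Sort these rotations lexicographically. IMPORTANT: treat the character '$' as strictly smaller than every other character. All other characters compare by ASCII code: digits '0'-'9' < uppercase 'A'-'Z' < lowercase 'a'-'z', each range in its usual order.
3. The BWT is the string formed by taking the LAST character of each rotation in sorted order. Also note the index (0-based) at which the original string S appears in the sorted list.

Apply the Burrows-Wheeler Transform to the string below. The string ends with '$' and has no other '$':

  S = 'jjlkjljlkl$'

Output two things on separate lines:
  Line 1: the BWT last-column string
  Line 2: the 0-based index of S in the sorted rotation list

All 11 rotations (rotation i = S[i:]+S[:i]):
  rot[0] = jjlkjljlkl$
  rot[1] = jlkjljlkl$j
  rot[2] = lkjljlkl$jj
  rot[3] = kjljlkl$jjl
  rot[4] = jljlkl$jjlk
  rot[5] = ljlkl$jjlkj
  rot[6] = jlkl$jjlkjl
  rot[7] = lkl$jjlkjlj
  rot[8] = kl$jjlkjljl
  rot[9] = l$jjlkjljlk
  rot[10] = $jjlkjljlkl
Sorted (with $ < everything):
  sorted[0] = $jjlkjljlkl  (last char: 'l')
  sorted[1] = jjlkjljlkl$  (last char: '$')
  sorted[2] = jljlkl$jjlk  (last char: 'k')
  sorted[3] = jlkjljlkl$j  (last char: 'j')
  sorted[4] = jlkl$jjlkjl  (last char: 'l')
  sorted[5] = kjljlkl$jjl  (last char: 'l')
  sorted[6] = kl$jjlkjljl  (last char: 'l')
  sorted[7] = l$jjlkjljlk  (last char: 'k')
  sorted[8] = ljlkl$jjlkj  (last char: 'j')
  sorted[9] = lkjljlkl$jj  (last char: 'j')
  sorted[10] = lkl$jjlkjlj  (last char: 'j')
Last column: l$kjlllkjjj
Original string S is at sorted index 1

Answer: l$kjlllkjjj
1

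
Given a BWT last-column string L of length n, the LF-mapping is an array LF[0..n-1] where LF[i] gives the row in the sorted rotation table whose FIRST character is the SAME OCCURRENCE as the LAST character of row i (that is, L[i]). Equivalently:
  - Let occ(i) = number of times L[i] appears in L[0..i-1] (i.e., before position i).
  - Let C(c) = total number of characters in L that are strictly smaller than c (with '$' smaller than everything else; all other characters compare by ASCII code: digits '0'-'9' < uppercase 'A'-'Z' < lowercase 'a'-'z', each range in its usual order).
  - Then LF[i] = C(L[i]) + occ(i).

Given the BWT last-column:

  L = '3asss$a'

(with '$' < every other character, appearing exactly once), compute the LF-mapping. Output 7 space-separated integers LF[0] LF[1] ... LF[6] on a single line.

Char counts: '$':1, '3':1, 'a':2, 's':3
C (first-col start): C('$')=0, C('3')=1, C('a')=2, C('s')=4
L[0]='3': occ=0, LF[0]=C('3')+0=1+0=1
L[1]='a': occ=0, LF[1]=C('a')+0=2+0=2
L[2]='s': occ=0, LF[2]=C('s')+0=4+0=4
L[3]='s': occ=1, LF[3]=C('s')+1=4+1=5
L[4]='s': occ=2, LF[4]=C('s')+2=4+2=6
L[5]='$': occ=0, LF[5]=C('$')+0=0+0=0
L[6]='a': occ=1, LF[6]=C('a')+1=2+1=3

Answer: 1 2 4 5 6 0 3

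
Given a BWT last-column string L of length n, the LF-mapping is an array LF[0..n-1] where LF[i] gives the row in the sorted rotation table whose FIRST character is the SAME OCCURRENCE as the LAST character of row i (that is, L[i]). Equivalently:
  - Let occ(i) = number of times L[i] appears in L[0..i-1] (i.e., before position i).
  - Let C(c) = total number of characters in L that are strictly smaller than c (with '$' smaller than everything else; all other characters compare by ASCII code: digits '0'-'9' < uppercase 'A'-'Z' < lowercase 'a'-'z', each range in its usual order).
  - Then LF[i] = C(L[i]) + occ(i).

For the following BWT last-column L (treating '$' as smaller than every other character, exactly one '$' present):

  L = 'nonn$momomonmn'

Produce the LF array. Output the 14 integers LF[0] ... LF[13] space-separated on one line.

Answer: 5 10 6 7 0 1 11 2 12 3 13 8 4 9

Derivation:
Char counts: '$':1, 'm':4, 'n':5, 'o':4
C (first-col start): C('$')=0, C('m')=1, C('n')=5, C('o')=10
L[0]='n': occ=0, LF[0]=C('n')+0=5+0=5
L[1]='o': occ=0, LF[1]=C('o')+0=10+0=10
L[2]='n': occ=1, LF[2]=C('n')+1=5+1=6
L[3]='n': occ=2, LF[3]=C('n')+2=5+2=7
L[4]='$': occ=0, LF[4]=C('$')+0=0+0=0
L[5]='m': occ=0, LF[5]=C('m')+0=1+0=1
L[6]='o': occ=1, LF[6]=C('o')+1=10+1=11
L[7]='m': occ=1, LF[7]=C('m')+1=1+1=2
L[8]='o': occ=2, LF[8]=C('o')+2=10+2=12
L[9]='m': occ=2, LF[9]=C('m')+2=1+2=3
L[10]='o': occ=3, LF[10]=C('o')+3=10+3=13
L[11]='n': occ=3, LF[11]=C('n')+3=5+3=8
L[12]='m': occ=3, LF[12]=C('m')+3=1+3=4
L[13]='n': occ=4, LF[13]=C('n')+4=5+4=9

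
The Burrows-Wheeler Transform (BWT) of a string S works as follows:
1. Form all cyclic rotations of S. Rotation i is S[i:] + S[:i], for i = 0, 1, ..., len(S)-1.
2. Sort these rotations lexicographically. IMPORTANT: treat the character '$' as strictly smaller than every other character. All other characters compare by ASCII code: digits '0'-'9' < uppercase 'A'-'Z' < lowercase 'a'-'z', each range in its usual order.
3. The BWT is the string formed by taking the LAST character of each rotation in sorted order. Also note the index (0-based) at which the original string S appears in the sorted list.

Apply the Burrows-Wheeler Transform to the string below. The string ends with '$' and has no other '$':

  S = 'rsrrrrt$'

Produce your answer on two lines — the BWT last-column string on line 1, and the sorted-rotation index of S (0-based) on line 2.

All 8 rotations (rotation i = S[i:]+S[:i]):
  rot[0] = rsrrrrt$
  rot[1] = srrrrt$r
  rot[2] = rrrrt$rs
  rot[3] = rrrt$rsr
  rot[4] = rrt$rsrr
  rot[5] = rt$rsrrr
  rot[6] = t$rsrrrr
  rot[7] = $rsrrrrt
Sorted (with $ < everything):
  sorted[0] = $rsrrrrt  (last char: 't')
  sorted[1] = rrrrt$rs  (last char: 's')
  sorted[2] = rrrt$rsr  (last char: 'r')
  sorted[3] = rrt$rsrr  (last char: 'r')
  sorted[4] = rsrrrrt$  (last char: '$')
  sorted[5] = rt$rsrrr  (last char: 'r')
  sorted[6] = srrrrt$r  (last char: 'r')
  sorted[7] = t$rsrrrr  (last char: 'r')
Last column: tsrr$rrr
Original string S is at sorted index 4

Answer: tsrr$rrr
4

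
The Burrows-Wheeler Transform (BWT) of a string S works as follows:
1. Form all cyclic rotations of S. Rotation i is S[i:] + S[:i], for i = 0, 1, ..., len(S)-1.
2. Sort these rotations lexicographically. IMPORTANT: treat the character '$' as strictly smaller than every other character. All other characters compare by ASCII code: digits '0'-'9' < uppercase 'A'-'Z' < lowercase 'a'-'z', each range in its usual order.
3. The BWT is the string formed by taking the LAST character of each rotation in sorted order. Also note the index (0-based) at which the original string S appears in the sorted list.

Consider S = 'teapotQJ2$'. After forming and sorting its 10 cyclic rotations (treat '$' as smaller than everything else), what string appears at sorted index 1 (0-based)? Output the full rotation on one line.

Answer: 2$teapotQJ

Derivation:
All 10 rotations (rotation i = S[i:]+S[:i]):
  rot[0] = teapotQJ2$
  rot[1] = eapotQJ2$t
  rot[2] = apotQJ2$te
  rot[3] = potQJ2$tea
  rot[4] = otQJ2$teap
  rot[5] = tQJ2$teapo
  rot[6] = QJ2$teapot
  rot[7] = J2$teapotQ
  rot[8] = 2$teapotQJ
  rot[9] = $teapotQJ2
Sorted (with $ < everything):
  sorted[0] = $teapotQJ2
  sorted[1] = 2$teapotQJ
  sorted[2] = J2$teapotQ
  sorted[3] = QJ2$teapot
  sorted[4] = apotQJ2$te
  sorted[5] = eapotQJ2$t
  sorted[6] = otQJ2$teap
  sorted[7] = potQJ2$tea
  sorted[8] = tQJ2$teapo
  sorted[9] = teapotQJ2$
sorted[1] = 2$teapotQJ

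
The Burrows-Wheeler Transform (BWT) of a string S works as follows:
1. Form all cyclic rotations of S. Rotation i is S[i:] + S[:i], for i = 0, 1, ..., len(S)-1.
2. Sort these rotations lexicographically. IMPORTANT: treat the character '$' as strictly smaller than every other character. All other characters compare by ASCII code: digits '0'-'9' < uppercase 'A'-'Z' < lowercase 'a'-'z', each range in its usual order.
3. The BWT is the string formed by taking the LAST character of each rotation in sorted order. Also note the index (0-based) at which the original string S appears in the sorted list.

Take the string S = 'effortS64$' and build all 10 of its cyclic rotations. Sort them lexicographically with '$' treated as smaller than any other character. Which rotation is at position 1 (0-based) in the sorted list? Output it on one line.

All 10 rotations (rotation i = S[i:]+S[:i]):
  rot[0] = effortS64$
  rot[1] = ffortS64$e
  rot[2] = fortS64$ef
  rot[3] = ortS64$eff
  rot[4] = rtS64$effo
  rot[5] = tS64$effor
  rot[6] = S64$effort
  rot[7] = 64$effortS
  rot[8] = 4$effortS6
  rot[9] = $effortS64
Sorted (with $ < everything):
  sorted[0] = $effortS64
  sorted[1] = 4$effortS6
  sorted[2] = 64$effortS
  sorted[3] = S64$effort
  sorted[4] = effortS64$
  sorted[5] = ffortS64$e
  sorted[6] = fortS64$ef
  sorted[7] = ortS64$eff
  sorted[8] = rtS64$effo
  sorted[9] = tS64$effor
sorted[1] = 4$effortS6

Answer: 4$effortS6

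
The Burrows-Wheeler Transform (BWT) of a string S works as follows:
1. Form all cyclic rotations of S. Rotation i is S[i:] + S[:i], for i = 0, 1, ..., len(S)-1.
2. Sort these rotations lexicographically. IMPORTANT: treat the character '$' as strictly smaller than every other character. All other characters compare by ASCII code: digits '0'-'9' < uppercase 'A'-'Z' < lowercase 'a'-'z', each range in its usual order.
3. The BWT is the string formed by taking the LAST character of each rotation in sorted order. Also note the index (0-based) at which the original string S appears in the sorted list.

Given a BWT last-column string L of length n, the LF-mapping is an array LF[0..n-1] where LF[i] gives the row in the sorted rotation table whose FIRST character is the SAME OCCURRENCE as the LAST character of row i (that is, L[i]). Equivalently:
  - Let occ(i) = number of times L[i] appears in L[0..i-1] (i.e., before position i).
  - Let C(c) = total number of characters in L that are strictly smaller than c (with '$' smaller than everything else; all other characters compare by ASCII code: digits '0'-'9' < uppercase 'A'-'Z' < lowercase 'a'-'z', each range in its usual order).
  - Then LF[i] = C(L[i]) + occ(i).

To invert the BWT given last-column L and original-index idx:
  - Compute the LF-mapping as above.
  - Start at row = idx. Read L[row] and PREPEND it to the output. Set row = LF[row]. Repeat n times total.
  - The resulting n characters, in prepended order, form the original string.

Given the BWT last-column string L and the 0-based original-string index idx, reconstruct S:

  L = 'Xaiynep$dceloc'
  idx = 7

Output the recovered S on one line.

LF mapping: 1 2 8 13 10 6 12 0 5 3 7 9 11 4
Walk LF starting at row 7, prepending L[row]:
  step 1: row=7, L[7]='$', prepend. Next row=LF[7]=0
  step 2: row=0, L[0]='X', prepend. Next row=LF[0]=1
  step 3: row=1, L[1]='a', prepend. Next row=LF[1]=2
  step 4: row=2, L[2]='i', prepend. Next row=LF[2]=8
  step 5: row=8, L[8]='d', prepend. Next row=LF[8]=5
  step 6: row=5, L[5]='e', prepend. Next row=LF[5]=6
  step 7: row=6, L[6]='p', prepend. Next row=LF[6]=12
  step 8: row=12, L[12]='o', prepend. Next row=LF[12]=11
  step 9: row=11, L[11]='l', prepend. Next row=LF[11]=9
  step 10: row=9, L[9]='c', prepend. Next row=LF[9]=3
  step 11: row=3, L[3]='y', prepend. Next row=LF[3]=13
  step 12: row=13, L[13]='c', prepend. Next row=LF[13]=4
  step 13: row=4, L[4]='n', prepend. Next row=LF[4]=10
  step 14: row=10, L[10]='e', prepend. Next row=LF[10]=7
Reversed output: encyclopediaX$

Answer: encyclopediaX$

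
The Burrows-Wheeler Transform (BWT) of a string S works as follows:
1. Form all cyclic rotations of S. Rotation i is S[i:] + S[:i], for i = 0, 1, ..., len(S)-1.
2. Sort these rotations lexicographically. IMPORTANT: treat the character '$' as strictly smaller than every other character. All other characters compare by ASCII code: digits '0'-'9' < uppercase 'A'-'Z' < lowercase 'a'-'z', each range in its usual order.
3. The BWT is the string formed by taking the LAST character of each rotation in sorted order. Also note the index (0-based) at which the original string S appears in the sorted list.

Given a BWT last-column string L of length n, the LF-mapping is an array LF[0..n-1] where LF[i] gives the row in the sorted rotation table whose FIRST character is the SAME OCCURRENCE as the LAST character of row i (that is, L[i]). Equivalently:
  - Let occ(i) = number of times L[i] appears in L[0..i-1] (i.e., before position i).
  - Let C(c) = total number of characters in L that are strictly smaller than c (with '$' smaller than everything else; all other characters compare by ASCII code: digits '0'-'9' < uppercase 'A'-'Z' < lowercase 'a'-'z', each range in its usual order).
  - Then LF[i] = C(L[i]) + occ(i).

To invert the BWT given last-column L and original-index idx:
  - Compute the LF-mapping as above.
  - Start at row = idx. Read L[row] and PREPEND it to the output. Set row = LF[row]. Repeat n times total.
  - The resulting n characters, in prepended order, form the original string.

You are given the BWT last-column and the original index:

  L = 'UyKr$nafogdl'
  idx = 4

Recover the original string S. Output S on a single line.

Answer: dragonflyKU$

Derivation:
LF mapping: 2 11 1 10 0 8 3 5 9 6 4 7
Walk LF starting at row 4, prepending L[row]:
  step 1: row=4, L[4]='$', prepend. Next row=LF[4]=0
  step 2: row=0, L[0]='U', prepend. Next row=LF[0]=2
  step 3: row=2, L[2]='K', prepend. Next row=LF[2]=1
  step 4: row=1, L[1]='y', prepend. Next row=LF[1]=11
  step 5: row=11, L[11]='l', prepend. Next row=LF[11]=7
  step 6: row=7, L[7]='f', prepend. Next row=LF[7]=5
  step 7: row=5, L[5]='n', prepend. Next row=LF[5]=8
  step 8: row=8, L[8]='o', prepend. Next row=LF[8]=9
  step 9: row=9, L[9]='g', prepend. Next row=LF[9]=6
  step 10: row=6, L[6]='a', prepend. Next row=LF[6]=3
  step 11: row=3, L[3]='r', prepend. Next row=LF[3]=10
  step 12: row=10, L[10]='d', prepend. Next row=LF[10]=4
Reversed output: dragonflyKU$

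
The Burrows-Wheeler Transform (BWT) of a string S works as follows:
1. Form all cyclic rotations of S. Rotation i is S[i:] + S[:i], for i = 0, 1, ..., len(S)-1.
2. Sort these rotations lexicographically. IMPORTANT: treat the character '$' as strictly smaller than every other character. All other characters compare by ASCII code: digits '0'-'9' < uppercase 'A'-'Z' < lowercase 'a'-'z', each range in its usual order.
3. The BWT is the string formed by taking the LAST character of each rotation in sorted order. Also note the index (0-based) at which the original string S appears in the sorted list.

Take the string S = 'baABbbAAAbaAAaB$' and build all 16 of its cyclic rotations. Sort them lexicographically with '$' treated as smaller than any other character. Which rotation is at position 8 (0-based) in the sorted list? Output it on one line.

Answer: BbbAAAbaAAaB$baA

Derivation:
All 16 rotations (rotation i = S[i:]+S[:i]):
  rot[0] = baABbbAAAbaAAaB$
  rot[1] = aABbbAAAbaAAaB$b
  rot[2] = ABbbAAAbaAAaB$ba
  rot[3] = BbbAAAbaAAaB$baA
  rot[4] = bbAAAbaAAaB$baAB
  rot[5] = bAAAbaAAaB$baABb
  rot[6] = AAAbaAAaB$baABbb
  rot[7] = AAbaAAaB$baABbbA
  rot[8] = AbaAAaB$baABbbAA
  rot[9] = baAAaB$baABbbAAA
  rot[10] = aAAaB$baABbbAAAb
  rot[11] = AAaB$baABbbAAAba
  rot[12] = AaB$baABbbAAAbaA
  rot[13] = aB$baABbbAAAbaAA
  rot[14] = B$baABbbAAAbaAAa
  rot[15] = $baABbbAAAbaAAaB
Sorted (with $ < everything):
  sorted[0] = $baABbbAAAbaAAaB
  sorted[1] = AAAbaAAaB$baABbb
  sorted[2] = AAaB$baABbbAAAba
  sorted[3] = AAbaAAaB$baABbbA
  sorted[4] = ABbbAAAbaAAaB$ba
  sorted[5] = AaB$baABbbAAAbaA
  sorted[6] = AbaAAaB$baABbbAA
  sorted[7] = B$baABbbAAAbaAAa
  sorted[8] = BbbAAAbaAAaB$baA
  sorted[9] = aAAaB$baABbbAAAb
  sorted[10] = aABbbAAAbaAAaB$b
  sorted[11] = aB$baABbbAAAbaAA
  sorted[12] = bAAAbaAAaB$baABb
  sorted[13] = baAAaB$baABbbAAA
  sorted[14] = baABbbAAAbaAAaB$
  sorted[15] = bbAAAbaAAaB$baAB
sorted[8] = BbbAAAbaAAaB$baA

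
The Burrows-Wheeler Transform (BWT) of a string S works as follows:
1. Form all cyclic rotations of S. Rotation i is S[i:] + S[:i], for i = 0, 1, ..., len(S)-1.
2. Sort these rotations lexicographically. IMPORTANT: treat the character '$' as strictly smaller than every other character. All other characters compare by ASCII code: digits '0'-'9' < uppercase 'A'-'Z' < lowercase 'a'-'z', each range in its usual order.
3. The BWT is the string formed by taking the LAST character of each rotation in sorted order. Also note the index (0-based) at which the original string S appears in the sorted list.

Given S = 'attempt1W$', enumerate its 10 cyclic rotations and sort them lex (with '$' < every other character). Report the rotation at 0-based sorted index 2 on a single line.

All 10 rotations (rotation i = S[i:]+S[:i]):
  rot[0] = attempt1W$
  rot[1] = ttempt1W$a
  rot[2] = tempt1W$at
  rot[3] = empt1W$att
  rot[4] = mpt1W$atte
  rot[5] = pt1W$attem
  rot[6] = t1W$attemp
  rot[7] = 1W$attempt
  rot[8] = W$attempt1
  rot[9] = $attempt1W
Sorted (with $ < everything):
  sorted[0] = $attempt1W
  sorted[1] = 1W$attempt
  sorted[2] = W$attempt1
  sorted[3] = attempt1W$
  sorted[4] = empt1W$att
  sorted[5] = mpt1W$atte
  sorted[6] = pt1W$attem
  sorted[7] = t1W$attemp
  sorted[8] = tempt1W$at
  sorted[9] = ttempt1W$a
sorted[2] = W$attempt1

Answer: W$attempt1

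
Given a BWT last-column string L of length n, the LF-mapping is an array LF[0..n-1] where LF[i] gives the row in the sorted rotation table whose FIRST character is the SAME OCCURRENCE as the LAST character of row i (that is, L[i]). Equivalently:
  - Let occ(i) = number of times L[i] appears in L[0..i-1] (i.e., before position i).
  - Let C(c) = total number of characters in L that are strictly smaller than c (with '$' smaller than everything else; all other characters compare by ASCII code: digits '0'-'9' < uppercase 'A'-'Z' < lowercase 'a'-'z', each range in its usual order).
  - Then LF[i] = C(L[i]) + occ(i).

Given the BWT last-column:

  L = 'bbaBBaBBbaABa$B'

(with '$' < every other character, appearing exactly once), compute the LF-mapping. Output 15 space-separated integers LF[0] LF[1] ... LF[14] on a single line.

Answer: 12 13 8 2 3 9 4 5 14 10 1 6 11 0 7

Derivation:
Char counts: '$':1, 'A':1, 'B':6, 'a':4, 'b':3
C (first-col start): C('$')=0, C('A')=1, C('B')=2, C('a')=8, C('b')=12
L[0]='b': occ=0, LF[0]=C('b')+0=12+0=12
L[1]='b': occ=1, LF[1]=C('b')+1=12+1=13
L[2]='a': occ=0, LF[2]=C('a')+0=8+0=8
L[3]='B': occ=0, LF[3]=C('B')+0=2+0=2
L[4]='B': occ=1, LF[4]=C('B')+1=2+1=3
L[5]='a': occ=1, LF[5]=C('a')+1=8+1=9
L[6]='B': occ=2, LF[6]=C('B')+2=2+2=4
L[7]='B': occ=3, LF[7]=C('B')+3=2+3=5
L[8]='b': occ=2, LF[8]=C('b')+2=12+2=14
L[9]='a': occ=2, LF[9]=C('a')+2=8+2=10
L[10]='A': occ=0, LF[10]=C('A')+0=1+0=1
L[11]='B': occ=4, LF[11]=C('B')+4=2+4=6
L[12]='a': occ=3, LF[12]=C('a')+3=8+3=11
L[13]='$': occ=0, LF[13]=C('$')+0=0+0=0
L[14]='B': occ=5, LF[14]=C('B')+5=2+5=7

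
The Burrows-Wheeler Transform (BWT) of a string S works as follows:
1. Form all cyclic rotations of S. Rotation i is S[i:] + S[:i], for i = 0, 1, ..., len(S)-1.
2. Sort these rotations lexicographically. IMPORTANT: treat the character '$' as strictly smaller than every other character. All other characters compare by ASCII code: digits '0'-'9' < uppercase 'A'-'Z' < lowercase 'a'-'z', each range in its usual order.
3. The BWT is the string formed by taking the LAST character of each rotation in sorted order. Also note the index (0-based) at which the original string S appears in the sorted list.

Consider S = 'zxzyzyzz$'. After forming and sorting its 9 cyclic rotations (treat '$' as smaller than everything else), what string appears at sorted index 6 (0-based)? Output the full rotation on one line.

Answer: zyzyzz$zx

Derivation:
All 9 rotations (rotation i = S[i:]+S[:i]):
  rot[0] = zxzyzyzz$
  rot[1] = xzyzyzz$z
  rot[2] = zyzyzz$zx
  rot[3] = yzyzz$zxz
  rot[4] = zyzz$zxzy
  rot[5] = yzz$zxzyz
  rot[6] = zz$zxzyzy
  rot[7] = z$zxzyzyz
  rot[8] = $zxzyzyzz
Sorted (with $ < everything):
  sorted[0] = $zxzyzyzz
  sorted[1] = xzyzyzz$z
  sorted[2] = yzyzz$zxz
  sorted[3] = yzz$zxzyz
  sorted[4] = z$zxzyzyz
  sorted[5] = zxzyzyzz$
  sorted[6] = zyzyzz$zx
  sorted[7] = zyzz$zxzy
  sorted[8] = zz$zxzyzy
sorted[6] = zyzyzz$zx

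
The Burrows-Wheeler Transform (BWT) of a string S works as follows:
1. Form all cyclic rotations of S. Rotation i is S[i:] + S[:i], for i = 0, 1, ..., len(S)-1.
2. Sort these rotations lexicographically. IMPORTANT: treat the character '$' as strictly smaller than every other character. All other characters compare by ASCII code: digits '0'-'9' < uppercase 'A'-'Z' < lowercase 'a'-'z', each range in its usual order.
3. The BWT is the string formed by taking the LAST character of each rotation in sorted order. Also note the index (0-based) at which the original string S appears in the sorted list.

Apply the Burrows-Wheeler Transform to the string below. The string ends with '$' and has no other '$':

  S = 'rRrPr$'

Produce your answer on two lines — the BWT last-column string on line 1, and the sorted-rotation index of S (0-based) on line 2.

All 6 rotations (rotation i = S[i:]+S[:i]):
  rot[0] = rRrPr$
  rot[1] = RrPr$r
  rot[2] = rPr$rR
  rot[3] = Pr$rRr
  rot[4] = r$rRrP
  rot[5] = $rRrPr
Sorted (with $ < everything):
  sorted[0] = $rRrPr  (last char: 'r')
  sorted[1] = Pr$rRr  (last char: 'r')
  sorted[2] = RrPr$r  (last char: 'r')
  sorted[3] = r$rRrP  (last char: 'P')
  sorted[4] = rPr$rR  (last char: 'R')
  sorted[5] = rRrPr$  (last char: '$')
Last column: rrrPR$
Original string S is at sorted index 5

Answer: rrrPR$
5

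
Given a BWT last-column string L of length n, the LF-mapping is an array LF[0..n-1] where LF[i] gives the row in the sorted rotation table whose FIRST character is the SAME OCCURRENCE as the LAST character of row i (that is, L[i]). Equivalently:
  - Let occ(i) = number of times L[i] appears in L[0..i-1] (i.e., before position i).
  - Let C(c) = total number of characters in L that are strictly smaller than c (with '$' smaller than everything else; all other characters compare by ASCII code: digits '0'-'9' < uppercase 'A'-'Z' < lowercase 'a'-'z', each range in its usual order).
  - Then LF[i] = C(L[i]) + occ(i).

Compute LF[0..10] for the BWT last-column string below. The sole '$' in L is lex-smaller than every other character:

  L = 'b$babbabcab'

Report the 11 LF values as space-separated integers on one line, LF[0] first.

Char counts: '$':1, 'a':3, 'b':6, 'c':1
C (first-col start): C('$')=0, C('a')=1, C('b')=4, C('c')=10
L[0]='b': occ=0, LF[0]=C('b')+0=4+0=4
L[1]='$': occ=0, LF[1]=C('$')+0=0+0=0
L[2]='b': occ=1, LF[2]=C('b')+1=4+1=5
L[3]='a': occ=0, LF[3]=C('a')+0=1+0=1
L[4]='b': occ=2, LF[4]=C('b')+2=4+2=6
L[5]='b': occ=3, LF[5]=C('b')+3=4+3=7
L[6]='a': occ=1, LF[6]=C('a')+1=1+1=2
L[7]='b': occ=4, LF[7]=C('b')+4=4+4=8
L[8]='c': occ=0, LF[8]=C('c')+0=10+0=10
L[9]='a': occ=2, LF[9]=C('a')+2=1+2=3
L[10]='b': occ=5, LF[10]=C('b')+5=4+5=9

Answer: 4 0 5 1 6 7 2 8 10 3 9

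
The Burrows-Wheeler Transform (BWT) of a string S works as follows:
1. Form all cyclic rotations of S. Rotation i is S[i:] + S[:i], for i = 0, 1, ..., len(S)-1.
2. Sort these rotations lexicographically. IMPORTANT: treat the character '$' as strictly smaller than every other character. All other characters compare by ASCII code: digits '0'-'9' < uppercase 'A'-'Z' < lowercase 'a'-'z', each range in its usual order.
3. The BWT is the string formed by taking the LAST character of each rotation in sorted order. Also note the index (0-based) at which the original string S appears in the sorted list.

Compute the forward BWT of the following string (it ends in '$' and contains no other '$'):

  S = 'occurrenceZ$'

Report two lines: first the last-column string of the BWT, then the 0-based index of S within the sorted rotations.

Answer: Zeonccre$ruc
8

Derivation:
All 12 rotations (rotation i = S[i:]+S[:i]):
  rot[0] = occurrenceZ$
  rot[1] = ccurrenceZ$o
  rot[2] = currenceZ$oc
  rot[3] = urrenceZ$occ
  rot[4] = rrenceZ$occu
  rot[5] = renceZ$occur
  rot[6] = enceZ$occurr
  rot[7] = nceZ$occurre
  rot[8] = ceZ$occurren
  rot[9] = eZ$occurrenc
  rot[10] = Z$occurrence
  rot[11] = $occurrenceZ
Sorted (with $ < everything):
  sorted[0] = $occurrenceZ  (last char: 'Z')
  sorted[1] = Z$occurrence  (last char: 'e')
  sorted[2] = ccurrenceZ$o  (last char: 'o')
  sorted[3] = ceZ$occurren  (last char: 'n')
  sorted[4] = currenceZ$oc  (last char: 'c')
  sorted[5] = eZ$occurrenc  (last char: 'c')
  sorted[6] = enceZ$occurr  (last char: 'r')
  sorted[7] = nceZ$occurre  (last char: 'e')
  sorted[8] = occurrenceZ$  (last char: '$')
  sorted[9] = renceZ$occur  (last char: 'r')
  sorted[10] = rrenceZ$occu  (last char: 'u')
  sorted[11] = urrenceZ$occ  (last char: 'c')
Last column: Zeonccre$ruc
Original string S is at sorted index 8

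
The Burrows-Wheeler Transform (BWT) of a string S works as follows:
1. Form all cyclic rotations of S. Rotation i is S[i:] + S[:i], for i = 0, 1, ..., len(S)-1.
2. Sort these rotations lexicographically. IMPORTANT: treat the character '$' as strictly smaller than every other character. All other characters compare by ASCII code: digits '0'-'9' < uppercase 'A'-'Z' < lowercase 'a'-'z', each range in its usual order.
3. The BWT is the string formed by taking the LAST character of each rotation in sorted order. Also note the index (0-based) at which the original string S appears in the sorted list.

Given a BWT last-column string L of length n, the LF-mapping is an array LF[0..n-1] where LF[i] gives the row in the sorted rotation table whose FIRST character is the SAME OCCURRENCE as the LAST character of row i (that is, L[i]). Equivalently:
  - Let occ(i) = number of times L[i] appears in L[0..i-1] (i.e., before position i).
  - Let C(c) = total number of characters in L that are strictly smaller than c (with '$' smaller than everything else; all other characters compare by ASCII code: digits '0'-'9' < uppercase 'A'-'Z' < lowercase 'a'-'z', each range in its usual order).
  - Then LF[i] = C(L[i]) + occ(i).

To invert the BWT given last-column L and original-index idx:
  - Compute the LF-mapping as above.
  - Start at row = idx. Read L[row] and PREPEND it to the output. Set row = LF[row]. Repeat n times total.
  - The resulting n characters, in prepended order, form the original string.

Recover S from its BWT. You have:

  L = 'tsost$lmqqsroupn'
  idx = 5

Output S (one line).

LF mapping: 13 10 4 11 14 0 1 2 7 8 12 9 5 15 6 3
Walk LF starting at row 5, prepending L[row]:
  step 1: row=5, L[5]='$', prepend. Next row=LF[5]=0
  step 2: row=0, L[0]='t', prepend. Next row=LF[0]=13
  step 3: row=13, L[13]='u', prepend. Next row=LF[13]=15
  step 4: row=15, L[15]='n', prepend. Next row=LF[15]=3
  step 5: row=3, L[3]='s', prepend. Next row=LF[3]=11
  step 6: row=11, L[11]='r', prepend. Next row=LF[11]=9
  step 7: row=9, L[9]='q', prepend. Next row=LF[9]=8
  step 8: row=8, L[8]='q', prepend. Next row=LF[8]=7
  step 9: row=7, L[7]='m', prepend. Next row=LF[7]=2
  step 10: row=2, L[2]='o', prepend. Next row=LF[2]=4
  step 11: row=4, L[4]='t', prepend. Next row=LF[4]=14
  step 12: row=14, L[14]='p', prepend. Next row=LF[14]=6
  step 13: row=6, L[6]='l', prepend. Next row=LF[6]=1
  step 14: row=1, L[1]='s', prepend. Next row=LF[1]=10
  step 15: row=10, L[10]='s', prepend. Next row=LF[10]=12
  step 16: row=12, L[12]='o', prepend. Next row=LF[12]=5
Reversed output: osslptomqqrsnut$

Answer: osslptomqqrsnut$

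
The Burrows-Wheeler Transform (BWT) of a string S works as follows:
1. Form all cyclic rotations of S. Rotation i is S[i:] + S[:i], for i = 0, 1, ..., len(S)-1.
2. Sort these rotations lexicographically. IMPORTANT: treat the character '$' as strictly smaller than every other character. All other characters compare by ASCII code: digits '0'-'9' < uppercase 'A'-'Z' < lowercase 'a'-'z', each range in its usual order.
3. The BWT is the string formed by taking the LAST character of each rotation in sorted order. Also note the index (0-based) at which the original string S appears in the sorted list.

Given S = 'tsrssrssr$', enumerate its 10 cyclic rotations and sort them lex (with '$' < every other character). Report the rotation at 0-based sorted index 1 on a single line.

Answer: r$tsrssrss

Derivation:
All 10 rotations (rotation i = S[i:]+S[:i]):
  rot[0] = tsrssrssr$
  rot[1] = srssrssr$t
  rot[2] = rssrssr$ts
  rot[3] = ssrssr$tsr
  rot[4] = srssr$tsrs
  rot[5] = rssr$tsrss
  rot[6] = ssr$tsrssr
  rot[7] = sr$tsrssrs
  rot[8] = r$tsrssrss
  rot[9] = $tsrssrssr
Sorted (with $ < everything):
  sorted[0] = $tsrssrssr
  sorted[1] = r$tsrssrss
  sorted[2] = rssr$tsrss
  sorted[3] = rssrssr$ts
  sorted[4] = sr$tsrssrs
  sorted[5] = srssr$tsrs
  sorted[6] = srssrssr$t
  sorted[7] = ssr$tsrssr
  sorted[8] = ssrssr$tsr
  sorted[9] = tsrssrssr$
sorted[1] = r$tsrssrss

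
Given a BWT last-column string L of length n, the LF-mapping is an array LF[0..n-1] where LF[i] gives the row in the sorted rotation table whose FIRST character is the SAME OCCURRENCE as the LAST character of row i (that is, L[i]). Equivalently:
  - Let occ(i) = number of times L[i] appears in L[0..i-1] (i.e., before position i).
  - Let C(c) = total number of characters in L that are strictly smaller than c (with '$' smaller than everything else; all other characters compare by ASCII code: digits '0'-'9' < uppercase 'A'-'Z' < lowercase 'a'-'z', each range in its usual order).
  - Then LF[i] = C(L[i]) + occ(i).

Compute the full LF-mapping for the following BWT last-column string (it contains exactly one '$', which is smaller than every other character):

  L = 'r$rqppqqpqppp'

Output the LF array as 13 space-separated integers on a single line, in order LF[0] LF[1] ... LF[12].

Char counts: '$':1, 'p':6, 'q':4, 'r':2
C (first-col start): C('$')=0, C('p')=1, C('q')=7, C('r')=11
L[0]='r': occ=0, LF[0]=C('r')+0=11+0=11
L[1]='$': occ=0, LF[1]=C('$')+0=0+0=0
L[2]='r': occ=1, LF[2]=C('r')+1=11+1=12
L[3]='q': occ=0, LF[3]=C('q')+0=7+0=7
L[4]='p': occ=0, LF[4]=C('p')+0=1+0=1
L[5]='p': occ=1, LF[5]=C('p')+1=1+1=2
L[6]='q': occ=1, LF[6]=C('q')+1=7+1=8
L[7]='q': occ=2, LF[7]=C('q')+2=7+2=9
L[8]='p': occ=2, LF[8]=C('p')+2=1+2=3
L[9]='q': occ=3, LF[9]=C('q')+3=7+3=10
L[10]='p': occ=3, LF[10]=C('p')+3=1+3=4
L[11]='p': occ=4, LF[11]=C('p')+4=1+4=5
L[12]='p': occ=5, LF[12]=C('p')+5=1+5=6

Answer: 11 0 12 7 1 2 8 9 3 10 4 5 6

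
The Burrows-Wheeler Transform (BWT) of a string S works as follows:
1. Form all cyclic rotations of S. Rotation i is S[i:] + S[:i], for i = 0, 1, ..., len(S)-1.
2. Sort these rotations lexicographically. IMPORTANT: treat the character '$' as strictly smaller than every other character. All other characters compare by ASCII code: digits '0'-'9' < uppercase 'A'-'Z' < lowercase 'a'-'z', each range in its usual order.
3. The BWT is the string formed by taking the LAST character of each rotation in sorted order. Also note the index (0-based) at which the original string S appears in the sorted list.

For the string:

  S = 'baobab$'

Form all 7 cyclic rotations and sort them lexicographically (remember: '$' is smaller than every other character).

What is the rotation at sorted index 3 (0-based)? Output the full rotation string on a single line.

All 7 rotations (rotation i = S[i:]+S[:i]):
  rot[0] = baobab$
  rot[1] = aobab$b
  rot[2] = obab$ba
  rot[3] = bab$bao
  rot[4] = ab$baob
  rot[5] = b$baoba
  rot[6] = $baobab
Sorted (with $ < everything):
  sorted[0] = $baobab
  sorted[1] = ab$baob
  sorted[2] = aobab$b
  sorted[3] = b$baoba
  sorted[4] = bab$bao
  sorted[5] = baobab$
  sorted[6] = obab$ba
sorted[3] = b$baoba

Answer: b$baoba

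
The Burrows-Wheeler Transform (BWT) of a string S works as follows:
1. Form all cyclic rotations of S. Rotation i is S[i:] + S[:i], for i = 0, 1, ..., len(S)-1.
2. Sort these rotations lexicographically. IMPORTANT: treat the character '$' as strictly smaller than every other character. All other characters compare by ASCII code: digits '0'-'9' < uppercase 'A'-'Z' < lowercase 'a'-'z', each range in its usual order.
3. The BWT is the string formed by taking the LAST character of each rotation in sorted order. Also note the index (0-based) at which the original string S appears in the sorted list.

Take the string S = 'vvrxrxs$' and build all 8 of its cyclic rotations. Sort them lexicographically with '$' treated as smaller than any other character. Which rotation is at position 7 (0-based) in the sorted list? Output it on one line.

All 8 rotations (rotation i = S[i:]+S[:i]):
  rot[0] = vvrxrxs$
  rot[1] = vrxrxs$v
  rot[2] = rxrxs$vv
  rot[3] = xrxs$vvr
  rot[4] = rxs$vvrx
  rot[5] = xs$vvrxr
  rot[6] = s$vvrxrx
  rot[7] = $vvrxrxs
Sorted (with $ < everything):
  sorted[0] = $vvrxrxs
  sorted[1] = rxrxs$vv
  sorted[2] = rxs$vvrx
  sorted[3] = s$vvrxrx
  sorted[4] = vrxrxs$v
  sorted[5] = vvrxrxs$
  sorted[6] = xrxs$vvr
  sorted[7] = xs$vvrxr
sorted[7] = xs$vvrxr

Answer: xs$vvrxr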